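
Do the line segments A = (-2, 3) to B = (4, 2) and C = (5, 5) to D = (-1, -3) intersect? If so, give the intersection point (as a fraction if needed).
Yes; intersection at (26/9, 59/27) (t = 22/27 on AB, s = 19/54 on CD)

Parametrize AB as A + t(B − A) = (-2 + 6 t, 3 + -1 t) and CD as C + s(D − C) = (5 + -6 s, 5 + -8 s). Solve the linear system for (t, s). Determinant = 54 ≠ 0, so a unique intersection of the containing lines exists. Solution: t = 22/27, s = 19/54 — both in [0, 1], so the segments cross. Intersection point: (26/9, 59/27).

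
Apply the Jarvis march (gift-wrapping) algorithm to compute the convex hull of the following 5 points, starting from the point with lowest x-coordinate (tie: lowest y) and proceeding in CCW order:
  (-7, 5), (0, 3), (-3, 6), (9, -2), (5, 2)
Hull (CCW) = [(-7, 5), (9, -2), (5, 2), (-3, 6)]

Jarvis march: at each step, from the current hull vertex p, select the next vertex q as the point such that every other point lies strictly to the left of (or on) the directed line p → q. (Equivalently: for every other point r, the cross product (q − p) × (r − p) ≥ 0.)
Starting point (lowest x, tie lowest y): (-7, 5). Wrap until returning to start. Resulting hull: (-7, 5), (9, -2), (5, 2), (-3, 6).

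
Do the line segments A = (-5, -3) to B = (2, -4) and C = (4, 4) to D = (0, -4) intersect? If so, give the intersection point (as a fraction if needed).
Yes; intersection at (2/15, -56/15) (t = 11/15 on AB, s = 29/30 on CD)

Parametrize AB as A + t(B − A) = (-5 + 7 t, -3 + -1 t) and CD as C + s(D − C) = (4 + -4 s, 4 + -8 s). Solve the linear system for (t, s). Determinant = 60 ≠ 0, so a unique intersection of the containing lines exists. Solution: t = 11/15, s = 29/30 — both in [0, 1], so the segments cross. Intersection point: (2/15, -56/15).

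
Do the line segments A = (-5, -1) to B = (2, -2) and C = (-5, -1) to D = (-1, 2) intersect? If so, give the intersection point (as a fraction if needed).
Yes; intersection at (-5, -1) (t = 0 on AB, s = 0 on CD)

Parametrize AB as A + t(B − A) = (-5 + 7 t, -1 + -1 t) and CD as C + s(D − C) = (-5 + 4 s, -1 + 3 s). Solve the linear system for (t, s). Determinant = -25 ≠ 0, so a unique intersection of the containing lines exists. Solution: t = 0, s = 0 — both in [0, 1], so the segments cross. Intersection point: (-5, -1).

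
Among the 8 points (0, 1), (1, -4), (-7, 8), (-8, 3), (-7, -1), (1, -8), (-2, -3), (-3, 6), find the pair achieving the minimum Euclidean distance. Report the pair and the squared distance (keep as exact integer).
Pair = ((1, -4), (-2, -3)); squared distance = 10

Compute all C(8, 2) = 28 pairwise squared distances (x_i − x_j)² + (y_i − y_j)². The minimum is 10, attained by the pair ((1, -4), (-2, -3)).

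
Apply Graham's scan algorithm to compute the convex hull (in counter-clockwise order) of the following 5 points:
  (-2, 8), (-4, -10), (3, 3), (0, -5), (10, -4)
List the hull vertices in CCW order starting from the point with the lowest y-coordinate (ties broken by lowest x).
Hull (CCW) = [(-4, -10), (10, -4), (-2, 8)]

Graham scan procedure:
  1. Find the pivot p₀ = point with lowest y (tie → lowest x): (-4, -10).
  2. Sort the remaining points by polar angle around p₀.
  3. Walk through sorted points, maintaining a stack; pop the top while the last three entries make a non-left turn (cross product ≤ 0).
  4. Final stack is the convex hull in CCW order: (-4, -10), (10, -4), (-2, 8).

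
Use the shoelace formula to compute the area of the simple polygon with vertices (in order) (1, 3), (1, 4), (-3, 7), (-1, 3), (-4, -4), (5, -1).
Area = 37

Shoelace formula: Area = (1/2) |Σ_i (x_i · y_{i+1} − x_{i+1} · y_i)| (indices mod n). Compute each cross term:
  (1)(4) − (1)(3) = 1
  (1)(7) − (-3)(4) = 19
  (-3)(3) − (-1)(7) = -2
  (-1)(-4) − (-4)(3) = 16
  (-4)(-1) − (5)(-4) = 24
  (5)(3) − (1)(-1) = 16
Sum = 74, so (signed) Area = 74/2 = 37, |Area| = 37.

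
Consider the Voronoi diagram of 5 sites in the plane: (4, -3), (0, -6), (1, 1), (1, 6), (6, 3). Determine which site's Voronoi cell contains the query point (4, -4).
Nearest site = (4, -3)

The Voronoi cell of site s contains exactly those query points closer to s than to any other site. Compute squared distances from q = (4, -4) to each site:
  (4 − 4)² + (-3 − -4)² = 1
  (0 − 4)² + (-6 − -4)² = 20
  (1 − 4)² + (1 − -4)² = 34
  (6 − 4)² + (3 − -4)² = 53
  (1 − 4)² + (6 − -4)² = 109
Minimum is attained by (4, -3), so q lies in its Voronoi cell.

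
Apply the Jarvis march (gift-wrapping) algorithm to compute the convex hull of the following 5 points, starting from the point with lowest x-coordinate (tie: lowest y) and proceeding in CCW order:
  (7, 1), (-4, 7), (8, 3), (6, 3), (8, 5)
Hull (CCW) = [(-4, 7), (7, 1), (8, 3), (8, 5)]

Jarvis march: at each step, from the current hull vertex p, select the next vertex q as the point such that every other point lies strictly to the left of (or on) the directed line p → q. (Equivalently: for every other point r, the cross product (q − p) × (r − p) ≥ 0.)
Starting point (lowest x, tie lowest y): (-4, 7). Wrap until returning to start. Resulting hull: (-4, 7), (7, 1), (8, 3), (8, 5).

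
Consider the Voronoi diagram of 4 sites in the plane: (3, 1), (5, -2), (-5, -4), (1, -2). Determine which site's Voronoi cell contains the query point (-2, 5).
Nearest site = (3, 1)

The Voronoi cell of site s contains exactly those query points closer to s than to any other site. Compute squared distances from q = (-2, 5) to each site:
  (3 − -2)² + (1 − 5)² = 41
  (1 − -2)² + (-2 − 5)² = 58
  (-5 − -2)² + (-4 − 5)² = 90
  (5 − -2)² + (-2 − 5)² = 98
Minimum is attained by (3, 1), so q lies in its Voronoi cell.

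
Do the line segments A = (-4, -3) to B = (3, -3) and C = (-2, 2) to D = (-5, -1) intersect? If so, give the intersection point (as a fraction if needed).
No (intersection of containing lines falls outside at least one segment)

Parametrize and solve: t = -3/7, s = 5/3. At least one of these is outside [0, 1], so the segments do not intersect.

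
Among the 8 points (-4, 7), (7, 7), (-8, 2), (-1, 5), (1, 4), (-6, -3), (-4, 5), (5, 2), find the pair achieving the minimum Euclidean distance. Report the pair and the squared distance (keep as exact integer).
Pair = ((-4, 7), (-4, 5)); squared distance = 4

Compute all C(8, 2) = 28 pairwise squared distances (x_i − x_j)² + (y_i − y_j)². The minimum is 4, attained by the pair ((-4, 7), (-4, 5)).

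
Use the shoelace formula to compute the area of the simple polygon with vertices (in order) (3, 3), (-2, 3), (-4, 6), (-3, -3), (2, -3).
Area = 75/2

Shoelace formula: Area = (1/2) |Σ_i (x_i · y_{i+1} − x_{i+1} · y_i)| (indices mod n). Compute each cross term:
  (3)(3) − (-2)(3) = 15
  (-2)(6) − (-4)(3) = 0
  (-4)(-3) − (-3)(6) = 30
  (-3)(-3) − (2)(-3) = 15
  (2)(3) − (3)(-3) = 15
Sum = 75, so (signed) Area = 75/2 = 75/2, |Area| = 75/2.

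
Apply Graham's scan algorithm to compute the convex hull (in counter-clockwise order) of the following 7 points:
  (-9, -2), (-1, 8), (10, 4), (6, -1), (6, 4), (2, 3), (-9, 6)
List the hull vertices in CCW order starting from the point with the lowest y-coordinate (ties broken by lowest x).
Hull (CCW) = [(-9, -2), (6, -1), (10, 4), (-1, 8), (-9, 6)]

Graham scan procedure:
  1. Find the pivot p₀ = point with lowest y (tie → lowest x): (-9, -2).
  2. Sort the remaining points by polar angle around p₀.
  3. Walk through sorted points, maintaining a stack; pop the top while the last three entries make a non-left turn (cross product ≤ 0).
  4. Final stack is the convex hull in CCW order: (-9, -2), (6, -1), (10, 4), (-1, 8), (-9, 6).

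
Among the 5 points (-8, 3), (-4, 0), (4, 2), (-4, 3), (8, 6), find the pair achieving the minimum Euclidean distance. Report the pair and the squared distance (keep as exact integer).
Pair = ((-4, 0), (-4, 3)); squared distance = 9

Compute all C(5, 2) = 10 pairwise squared distances (x_i − x_j)² + (y_i − y_j)². The minimum is 9, attained by the pair ((-4, 0), (-4, 3)).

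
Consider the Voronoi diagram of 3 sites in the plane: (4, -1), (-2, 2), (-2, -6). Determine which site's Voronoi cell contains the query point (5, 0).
Nearest site = (4, -1)

The Voronoi cell of site s contains exactly those query points closer to s than to any other site. Compute squared distances from q = (5, 0) to each site:
  (4 − 5)² + (-1 − 0)² = 2
  (-2 − 5)² + (2 − 0)² = 53
  (-2 − 5)² + (-6 − 0)² = 85
Minimum is attained by (4, -1), so q lies in its Voronoi cell.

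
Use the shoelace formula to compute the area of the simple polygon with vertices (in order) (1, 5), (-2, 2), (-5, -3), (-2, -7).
Area = 27

Shoelace formula: Area = (1/2) |Σ_i (x_i · y_{i+1} − x_{i+1} · y_i)| (indices mod n). Compute each cross term:
  (1)(2) − (-2)(5) = 12
  (-2)(-3) − (-5)(2) = 16
  (-5)(-7) − (-2)(-3) = 29
  (-2)(5) − (1)(-7) = -3
Sum = 54, so (signed) Area = 54/2 = 27, |Area| = 27.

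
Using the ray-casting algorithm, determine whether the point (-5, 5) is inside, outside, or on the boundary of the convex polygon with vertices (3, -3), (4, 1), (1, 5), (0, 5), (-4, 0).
The point (-5, 5) lies strictly outside the polygon

Cast a horizontal ray to the right from the query point and count how many polygon edges it crosses (each edge strictly once or zero times, handled with the usual half-open convention). 
Parity of crossings → even ⇒ outside.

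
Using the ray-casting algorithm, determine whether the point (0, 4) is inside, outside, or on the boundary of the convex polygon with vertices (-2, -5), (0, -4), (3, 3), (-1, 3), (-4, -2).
The point (0, 4) lies strictly outside the polygon

Cast a horizontal ray to the right from the query point and count how many polygon edges it crosses (each edge strictly once or zero times, handled with the usual half-open convention). 
Parity of crossings → even ⇒ outside.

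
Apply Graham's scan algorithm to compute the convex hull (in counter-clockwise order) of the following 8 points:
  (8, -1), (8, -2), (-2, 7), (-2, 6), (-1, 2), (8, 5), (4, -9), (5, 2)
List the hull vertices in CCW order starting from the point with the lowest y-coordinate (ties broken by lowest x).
Hull (CCW) = [(4, -9), (8, -2), (8, 5), (-2, 7), (-2, 6), (-1, 2)]

Graham scan procedure:
  1. Find the pivot p₀ = point with lowest y (tie → lowest x): (4, -9).
  2. Sort the remaining points by polar angle around p₀.
  3. Walk through sorted points, maintaining a stack; pop the top while the last three entries make a non-left turn (cross product ≤ 0).
  4. Final stack is the convex hull in CCW order: (4, -9), (8, -2), (8, 5), (-2, 7), (-2, 6), (-1, 2).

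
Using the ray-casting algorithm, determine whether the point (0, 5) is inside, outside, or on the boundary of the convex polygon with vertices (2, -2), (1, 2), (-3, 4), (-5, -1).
The point (0, 5) lies strictly outside the polygon

Cast a horizontal ray to the right from the query point and count how many polygon edges it crosses (each edge strictly once or zero times, handled with the usual half-open convention). 
Parity of crossings → even ⇒ outside.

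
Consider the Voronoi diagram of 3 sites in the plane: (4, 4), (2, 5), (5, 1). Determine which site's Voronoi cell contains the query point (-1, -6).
Nearest site = (5, 1)

The Voronoi cell of site s contains exactly those query points closer to s than to any other site. Compute squared distances from q = (-1, -6) to each site:
  (5 − -1)² + (1 − -6)² = 85
  (4 − -1)² + (4 − -6)² = 125
  (2 − -1)² + (5 − -6)² = 130
Minimum is attained by (5, 1), so q lies in its Voronoi cell.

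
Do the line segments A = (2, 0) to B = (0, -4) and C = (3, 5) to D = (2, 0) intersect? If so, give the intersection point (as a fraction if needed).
Yes; intersection at (2, 0) (t = 0 on AB, s = 1 on CD)

Parametrize AB as A + t(B − A) = (2 + -2 t, 0 + -4 t) and CD as C + s(D − C) = (3 + -1 s, 5 + -5 s). Solve the linear system for (t, s). Determinant = -6 ≠ 0, so a unique intersection of the containing lines exists. Solution: t = 0, s = 1 — both in [0, 1], so the segments cross. Intersection point: (2, 0).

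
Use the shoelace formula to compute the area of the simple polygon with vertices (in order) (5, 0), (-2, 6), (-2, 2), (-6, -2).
Area = 32

Shoelace formula: Area = (1/2) |Σ_i (x_i · y_{i+1} − x_{i+1} · y_i)| (indices mod n). Compute each cross term:
  (5)(6) − (-2)(0) = 30
  (-2)(2) − (-2)(6) = 8
  (-2)(-2) − (-6)(2) = 16
  (-6)(0) − (5)(-2) = 10
Sum = 64, so (signed) Area = 64/2 = 32, |Area| = 32.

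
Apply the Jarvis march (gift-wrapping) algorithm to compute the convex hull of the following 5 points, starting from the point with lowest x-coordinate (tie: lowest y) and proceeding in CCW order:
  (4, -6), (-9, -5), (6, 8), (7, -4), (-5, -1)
Hull (CCW) = [(-9, -5), (4, -6), (7, -4), (6, 8), (-5, -1)]

Jarvis march: at each step, from the current hull vertex p, select the next vertex q as the point such that every other point lies strictly to the left of (or on) the directed line p → q. (Equivalently: for every other point r, the cross product (q − p) × (r − p) ≥ 0.)
Starting point (lowest x, tie lowest y): (-9, -5). Wrap until returning to start. Resulting hull: (-9, -5), (4, -6), (7, -4), (6, 8), (-5, -1).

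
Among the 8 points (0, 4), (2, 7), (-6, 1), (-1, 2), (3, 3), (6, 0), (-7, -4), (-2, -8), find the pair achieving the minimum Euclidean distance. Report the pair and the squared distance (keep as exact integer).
Pair = ((0, 4), (-1, 2)); squared distance = 5

Compute all C(8, 2) = 28 pairwise squared distances (x_i − x_j)² + (y_i − y_j)². The minimum is 5, attained by the pair ((0, 4), (-1, 2)).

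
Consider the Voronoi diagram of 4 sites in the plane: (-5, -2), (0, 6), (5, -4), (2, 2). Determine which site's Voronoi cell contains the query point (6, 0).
Nearest site = (5, -4)

The Voronoi cell of site s contains exactly those query points closer to s than to any other site. Compute squared distances from q = (6, 0) to each site:
  (5 − 6)² + (-4 − 0)² = 17
  (2 − 6)² + (2 − 0)² = 20
  (0 − 6)² + (6 − 0)² = 72
  (-5 − 6)² + (-2 − 0)² = 125
Minimum is attained by (5, -4), so q lies in its Voronoi cell.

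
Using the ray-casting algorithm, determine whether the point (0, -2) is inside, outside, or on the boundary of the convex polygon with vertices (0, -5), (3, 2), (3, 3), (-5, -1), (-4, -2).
The point (0, -2) lies strictly inside the polygon

Cast a horizontal ray to the right from the query point and count how many polygon edges it crosses (each edge strictly once or zero times, handled with the usual half-open convention). 
Parity of crossings → odd ⇒ inside.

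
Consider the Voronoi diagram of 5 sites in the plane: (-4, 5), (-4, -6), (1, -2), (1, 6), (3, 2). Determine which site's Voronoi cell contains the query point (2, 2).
Nearest site = (3, 2)

The Voronoi cell of site s contains exactly those query points closer to s than to any other site. Compute squared distances from q = (2, 2) to each site:
  (3 − 2)² + (2 − 2)² = 1
  (1 − 2)² + (-2 − 2)² = 17
  (1 − 2)² + (6 − 2)² = 17
  (-4 − 2)² + (5 − 2)² = 45
  (-4 − 2)² + (-6 − 2)² = 100
Minimum is attained by (3, 2), so q lies in its Voronoi cell.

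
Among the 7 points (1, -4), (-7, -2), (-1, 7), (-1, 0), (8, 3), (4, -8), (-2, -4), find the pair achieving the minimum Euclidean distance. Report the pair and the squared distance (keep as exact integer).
Pair = ((1, -4), (-2, -4)); squared distance = 9

Compute all C(7, 2) = 21 pairwise squared distances (x_i − x_j)² + (y_i − y_j)². The minimum is 9, attained by the pair ((1, -4), (-2, -4)).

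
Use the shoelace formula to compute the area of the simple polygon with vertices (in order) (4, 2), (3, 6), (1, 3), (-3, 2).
Area = 9

Shoelace formula: Area = (1/2) |Σ_i (x_i · y_{i+1} − x_{i+1} · y_i)| (indices mod n). Compute each cross term:
  (4)(6) − (3)(2) = 18
  (3)(3) − (1)(6) = 3
  (1)(2) − (-3)(3) = 11
  (-3)(2) − (4)(2) = -14
Sum = 18, so (signed) Area = 18/2 = 9, |Area| = 9.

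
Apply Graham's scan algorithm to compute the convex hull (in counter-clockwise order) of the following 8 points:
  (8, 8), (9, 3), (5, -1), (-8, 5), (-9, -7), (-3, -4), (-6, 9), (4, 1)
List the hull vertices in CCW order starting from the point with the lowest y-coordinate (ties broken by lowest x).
Hull (CCW) = [(-9, -7), (5, -1), (9, 3), (8, 8), (-6, 9), (-8, 5)]

Graham scan procedure:
  1. Find the pivot p₀ = point with lowest y (tie → lowest x): (-9, -7).
  2. Sort the remaining points by polar angle around p₀.
  3. Walk through sorted points, maintaining a stack; pop the top while the last three entries make a non-left turn (cross product ≤ 0).
  4. Final stack is the convex hull in CCW order: (-9, -7), (5, -1), (9, 3), (8, 8), (-6, 9), (-8, 5).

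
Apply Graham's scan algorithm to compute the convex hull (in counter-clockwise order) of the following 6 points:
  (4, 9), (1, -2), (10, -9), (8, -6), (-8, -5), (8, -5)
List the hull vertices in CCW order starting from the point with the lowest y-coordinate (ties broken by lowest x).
Hull (CCW) = [(10, -9), (4, 9), (-8, -5)]

Graham scan procedure:
  1. Find the pivot p₀ = point with lowest y (tie → lowest x): (10, -9).
  2. Sort the remaining points by polar angle around p₀.
  3. Walk through sorted points, maintaining a stack; pop the top while the last three entries make a non-left turn (cross product ≤ 0).
  4. Final stack is the convex hull in CCW order: (10, -9), (4, 9), (-8, -5).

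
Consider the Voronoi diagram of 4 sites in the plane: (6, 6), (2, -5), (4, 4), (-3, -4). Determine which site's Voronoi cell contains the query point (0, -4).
Nearest site = (2, -5)

The Voronoi cell of site s contains exactly those query points closer to s than to any other site. Compute squared distances from q = (0, -4) to each site:
  (2 − 0)² + (-5 − -4)² = 5
  (-3 − 0)² + (-4 − -4)² = 9
  (4 − 0)² + (4 − -4)² = 80
  (6 − 0)² + (6 − -4)² = 136
Minimum is attained by (2, -5), so q lies in its Voronoi cell.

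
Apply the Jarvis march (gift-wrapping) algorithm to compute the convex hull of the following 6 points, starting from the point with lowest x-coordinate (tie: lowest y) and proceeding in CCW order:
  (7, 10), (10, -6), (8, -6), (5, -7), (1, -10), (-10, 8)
Hull (CCW) = [(-10, 8), (1, -10), (10, -6), (7, 10)]

Jarvis march: at each step, from the current hull vertex p, select the next vertex q as the point such that every other point lies strictly to the left of (or on) the directed line p → q. (Equivalently: for every other point r, the cross product (q − p) × (r − p) ≥ 0.)
Starting point (lowest x, tie lowest y): (-10, 8). Wrap until returning to start. Resulting hull: (-10, 8), (1, -10), (10, -6), (7, 10).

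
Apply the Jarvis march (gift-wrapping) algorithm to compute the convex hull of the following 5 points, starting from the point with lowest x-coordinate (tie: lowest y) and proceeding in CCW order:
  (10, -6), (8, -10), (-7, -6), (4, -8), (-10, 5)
Hull (CCW) = [(-10, 5), (-7, -6), (8, -10), (10, -6)]

Jarvis march: at each step, from the current hull vertex p, select the next vertex q as the point such that every other point lies strictly to the left of (or on) the directed line p → q. (Equivalently: for every other point r, the cross product (q − p) × (r − p) ≥ 0.)
Starting point (lowest x, tie lowest y): (-10, 5). Wrap until returning to start. Resulting hull: (-10, 5), (-7, -6), (8, -10), (10, -6).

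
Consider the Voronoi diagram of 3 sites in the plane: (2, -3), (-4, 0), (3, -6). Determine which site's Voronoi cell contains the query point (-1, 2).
Nearest site = (-4, 0)

The Voronoi cell of site s contains exactly those query points closer to s than to any other site. Compute squared distances from q = (-1, 2) to each site:
  (-4 − -1)² + (0 − 2)² = 13
  (2 − -1)² + (-3 − 2)² = 34
  (3 − -1)² + (-6 − 2)² = 80
Minimum is attained by (-4, 0), so q lies in its Voronoi cell.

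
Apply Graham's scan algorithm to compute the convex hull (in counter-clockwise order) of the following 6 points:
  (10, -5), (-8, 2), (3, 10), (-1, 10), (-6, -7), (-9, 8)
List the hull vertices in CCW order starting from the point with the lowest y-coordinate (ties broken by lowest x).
Hull (CCW) = [(-6, -7), (10, -5), (3, 10), (-1, 10), (-9, 8), (-8, 2)]

Graham scan procedure:
  1. Find the pivot p₀ = point with lowest y (tie → lowest x): (-6, -7).
  2. Sort the remaining points by polar angle around p₀.
  3. Walk through sorted points, maintaining a stack; pop the top while the last three entries make a non-left turn (cross product ≤ 0).
  4. Final stack is the convex hull in CCW order: (-6, -7), (10, -5), (3, 10), (-1, 10), (-9, 8), (-8, 2).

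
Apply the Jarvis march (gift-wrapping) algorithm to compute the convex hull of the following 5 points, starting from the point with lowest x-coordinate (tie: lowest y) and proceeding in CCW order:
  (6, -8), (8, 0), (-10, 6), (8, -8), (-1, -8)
Hull (CCW) = [(-10, 6), (-1, -8), (8, -8), (8, 0)]

Jarvis march: at each step, from the current hull vertex p, select the next vertex q as the point such that every other point lies strictly to the left of (or on) the directed line p → q. (Equivalently: for every other point r, the cross product (q − p) × (r − p) ≥ 0.)
Starting point (lowest x, tie lowest y): (-10, 6). Wrap until returning to start. Resulting hull: (-10, 6), (-1, -8), (8, -8), (8, 0).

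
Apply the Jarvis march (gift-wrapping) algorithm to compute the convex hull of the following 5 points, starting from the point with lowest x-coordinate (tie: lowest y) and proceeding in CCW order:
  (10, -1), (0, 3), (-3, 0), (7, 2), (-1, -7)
Hull (CCW) = [(-3, 0), (-1, -7), (10, -1), (7, 2), (0, 3)]

Jarvis march: at each step, from the current hull vertex p, select the next vertex q as the point such that every other point lies strictly to the left of (or on) the directed line p → q. (Equivalently: for every other point r, the cross product (q − p) × (r − p) ≥ 0.)
Starting point (lowest x, tie lowest y): (-3, 0). Wrap until returning to start. Resulting hull: (-3, 0), (-1, -7), (10, -1), (7, 2), (0, 3).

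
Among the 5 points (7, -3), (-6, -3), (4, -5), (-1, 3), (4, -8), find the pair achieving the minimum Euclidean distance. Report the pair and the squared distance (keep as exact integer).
Pair = ((4, -5), (4, -8)); squared distance = 9

Compute all C(5, 2) = 10 pairwise squared distances (x_i − x_j)² + (y_i − y_j)². The minimum is 9, attained by the pair ((4, -5), (4, -8)).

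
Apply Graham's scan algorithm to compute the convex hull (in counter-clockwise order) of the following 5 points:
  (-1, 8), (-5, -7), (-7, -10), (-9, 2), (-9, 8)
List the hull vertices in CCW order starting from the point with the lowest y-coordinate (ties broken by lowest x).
Hull (CCW) = [(-7, -10), (-5, -7), (-1, 8), (-9, 8), (-9, 2)]

Graham scan procedure:
  1. Find the pivot p₀ = point with lowest y (tie → lowest x): (-7, -10).
  2. Sort the remaining points by polar angle around p₀.
  3. Walk through sorted points, maintaining a stack; pop the top while the last three entries make a non-left turn (cross product ≤ 0).
  4. Final stack is the convex hull in CCW order: (-7, -10), (-5, -7), (-1, 8), (-9, 8), (-9, 2).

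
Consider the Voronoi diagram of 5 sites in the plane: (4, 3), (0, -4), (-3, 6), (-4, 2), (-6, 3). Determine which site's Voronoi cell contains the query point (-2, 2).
Nearest site = (-4, 2)

The Voronoi cell of site s contains exactly those query points closer to s than to any other site. Compute squared distances from q = (-2, 2) to each site:
  (-4 − -2)² + (2 − 2)² = 4
  (-6 − -2)² + (3 − 2)² = 17
  (-3 − -2)² + (6 − 2)² = 17
  (4 − -2)² + (3 − 2)² = 37
  (0 − -2)² + (-4 − 2)² = 40
Minimum is attained by (-4, 2), so q lies in its Voronoi cell.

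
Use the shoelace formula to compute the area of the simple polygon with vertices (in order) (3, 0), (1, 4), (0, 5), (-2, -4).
Area = 39/2

Shoelace formula: Area = (1/2) |Σ_i (x_i · y_{i+1} − x_{i+1} · y_i)| (indices mod n). Compute each cross term:
  (3)(4) − (1)(0) = 12
  (1)(5) − (0)(4) = 5
  (0)(-4) − (-2)(5) = 10
  (-2)(0) − (3)(-4) = 12
Sum = 39, so (signed) Area = 39/2 = 39/2, |Area| = 39/2.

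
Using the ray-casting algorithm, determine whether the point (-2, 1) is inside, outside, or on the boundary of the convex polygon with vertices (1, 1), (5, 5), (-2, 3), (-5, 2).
The point (-2, 1) lies strictly outside the polygon

Cast a horizontal ray to the right from the query point and count how many polygon edges it crosses (each edge strictly once or zero times, handled with the usual half-open convention). 
Parity of crossings → even ⇒ outside.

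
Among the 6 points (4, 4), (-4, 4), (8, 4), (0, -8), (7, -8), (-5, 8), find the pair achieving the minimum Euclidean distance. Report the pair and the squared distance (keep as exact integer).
Pair = ((4, 4), (8, 4)); squared distance = 16

Compute all C(6, 2) = 15 pairwise squared distances (x_i − x_j)² + (y_i − y_j)². The minimum is 16, attained by the pair ((4, 4), (8, 4)).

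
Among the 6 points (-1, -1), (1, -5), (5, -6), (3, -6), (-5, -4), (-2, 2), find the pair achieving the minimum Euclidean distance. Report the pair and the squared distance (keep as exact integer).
Pair = ((5, -6), (3, -6)); squared distance = 4

Compute all C(6, 2) = 15 pairwise squared distances (x_i − x_j)² + (y_i − y_j)². The minimum is 4, attained by the pair ((5, -6), (3, -6)).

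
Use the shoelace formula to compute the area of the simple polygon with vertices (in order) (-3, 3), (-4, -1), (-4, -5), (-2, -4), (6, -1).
Area = 39

Shoelace formula: Area = (1/2) |Σ_i (x_i · y_{i+1} − x_{i+1} · y_i)| (indices mod n). Compute each cross term:
  (-3)(-1) − (-4)(3) = 15
  (-4)(-5) − (-4)(-1) = 16
  (-4)(-4) − (-2)(-5) = 6
  (-2)(-1) − (6)(-4) = 26
  (6)(3) − (-3)(-1) = 15
Sum = 78, so (signed) Area = 78/2 = 39, |Area| = 39.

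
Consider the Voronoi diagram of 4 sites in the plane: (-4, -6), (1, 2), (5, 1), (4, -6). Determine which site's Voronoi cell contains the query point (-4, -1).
Nearest site = (-4, -6)

The Voronoi cell of site s contains exactly those query points closer to s than to any other site. Compute squared distances from q = (-4, -1) to each site:
  (-4 − -4)² + (-6 − -1)² = 25
  (1 − -4)² + (2 − -1)² = 34
  (5 − -4)² + (1 − -1)² = 85
  (4 − -4)² + (-6 − -1)² = 89
Minimum is attained by (-4, -6), so q lies in its Voronoi cell.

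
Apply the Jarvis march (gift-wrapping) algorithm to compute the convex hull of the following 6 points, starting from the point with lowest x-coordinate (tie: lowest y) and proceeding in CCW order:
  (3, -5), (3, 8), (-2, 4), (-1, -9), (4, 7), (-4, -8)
Hull (CCW) = [(-4, -8), (-1, -9), (3, -5), (4, 7), (3, 8), (-2, 4)]

Jarvis march: at each step, from the current hull vertex p, select the next vertex q as the point such that every other point lies strictly to the left of (or on) the directed line p → q. (Equivalently: for every other point r, the cross product (q − p) × (r − p) ≥ 0.)
Starting point (lowest x, tie lowest y): (-4, -8). Wrap until returning to start. Resulting hull: (-4, -8), (-1, -9), (3, -5), (4, 7), (3, 8), (-2, 4).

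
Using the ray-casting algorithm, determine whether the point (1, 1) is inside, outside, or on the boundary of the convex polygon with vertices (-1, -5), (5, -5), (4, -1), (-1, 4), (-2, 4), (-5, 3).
The point (1, 1) lies strictly inside the polygon

Cast a horizontal ray to the right from the query point and count how many polygon edges it crosses (each edge strictly once or zero times, handled with the usual half-open convention). 
Parity of crossings → odd ⇒ inside.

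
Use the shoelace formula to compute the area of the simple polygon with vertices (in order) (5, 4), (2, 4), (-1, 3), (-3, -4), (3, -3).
Area = 83/2

Shoelace formula: Area = (1/2) |Σ_i (x_i · y_{i+1} − x_{i+1} · y_i)| (indices mod n). Compute each cross term:
  (5)(4) − (2)(4) = 12
  (2)(3) − (-1)(4) = 10
  (-1)(-4) − (-3)(3) = 13
  (-3)(-3) − (3)(-4) = 21
  (3)(4) − (5)(-3) = 27
Sum = 83, so (signed) Area = 83/2 = 83/2, |Area| = 83/2.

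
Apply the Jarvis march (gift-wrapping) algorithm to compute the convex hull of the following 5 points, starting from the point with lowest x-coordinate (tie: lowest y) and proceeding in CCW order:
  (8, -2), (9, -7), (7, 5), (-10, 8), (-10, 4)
Hull (CCW) = [(-10, 4), (9, -7), (7, 5), (-10, 8)]

Jarvis march: at each step, from the current hull vertex p, select the next vertex q as the point such that every other point lies strictly to the left of (or on) the directed line p → q. (Equivalently: for every other point r, the cross product (q − p) × (r − p) ≥ 0.)
Starting point (lowest x, tie lowest y): (-10, 4). Wrap until returning to start. Resulting hull: (-10, 4), (9, -7), (7, 5), (-10, 8).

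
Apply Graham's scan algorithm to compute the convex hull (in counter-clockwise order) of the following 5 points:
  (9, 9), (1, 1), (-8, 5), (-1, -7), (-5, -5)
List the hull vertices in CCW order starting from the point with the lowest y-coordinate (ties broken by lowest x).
Hull (CCW) = [(-1, -7), (9, 9), (-8, 5), (-5, -5)]

Graham scan procedure:
  1. Find the pivot p₀ = point with lowest y (tie → lowest x): (-1, -7).
  2. Sort the remaining points by polar angle around p₀.
  3. Walk through sorted points, maintaining a stack; pop the top while the last three entries make a non-left turn (cross product ≤ 0).
  4. Final stack is the convex hull in CCW order: (-1, -7), (9, 9), (-8, 5), (-5, -5).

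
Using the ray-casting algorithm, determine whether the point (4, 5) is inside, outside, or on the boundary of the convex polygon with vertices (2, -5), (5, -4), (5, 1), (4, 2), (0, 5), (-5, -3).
The point (4, 5) lies strictly outside the polygon

Cast a horizontal ray to the right from the query point and count how many polygon edges it crosses (each edge strictly once or zero times, handled with the usual half-open convention). 
Parity of crossings → even ⇒ outside.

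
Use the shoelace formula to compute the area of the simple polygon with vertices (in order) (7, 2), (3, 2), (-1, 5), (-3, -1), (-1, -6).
Area = 49

Shoelace formula: Area = (1/2) |Σ_i (x_i · y_{i+1} − x_{i+1} · y_i)| (indices mod n). Compute each cross term:
  (7)(2) − (3)(2) = 8
  (3)(5) − (-1)(2) = 17
  (-1)(-1) − (-3)(5) = 16
  (-3)(-6) − (-1)(-1) = 17
  (-1)(2) − (7)(-6) = 40
Sum = 98, so (signed) Area = 98/2 = 49, |Area| = 49.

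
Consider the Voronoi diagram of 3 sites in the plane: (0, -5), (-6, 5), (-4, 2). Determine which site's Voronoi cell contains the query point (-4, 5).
Nearest site = (-6, 5)

The Voronoi cell of site s contains exactly those query points closer to s than to any other site. Compute squared distances from q = (-4, 5) to each site:
  (-6 − -4)² + (5 − 5)² = 4
  (-4 − -4)² + (2 − 5)² = 9
  (0 − -4)² + (-5 − 5)² = 116
Minimum is attained by (-6, 5), so q lies in its Voronoi cell.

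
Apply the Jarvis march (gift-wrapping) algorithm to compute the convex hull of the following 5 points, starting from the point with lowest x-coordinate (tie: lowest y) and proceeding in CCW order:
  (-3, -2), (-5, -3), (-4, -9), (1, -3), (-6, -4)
Hull (CCW) = [(-6, -4), (-4, -9), (1, -3), (-3, -2), (-5, -3)]

Jarvis march: at each step, from the current hull vertex p, select the next vertex q as the point such that every other point lies strictly to the left of (or on) the directed line p → q. (Equivalently: for every other point r, the cross product (q − p) × (r − p) ≥ 0.)
Starting point (lowest x, tie lowest y): (-6, -4). Wrap until returning to start. Resulting hull: (-6, -4), (-4, -9), (1, -3), (-3, -2), (-5, -3).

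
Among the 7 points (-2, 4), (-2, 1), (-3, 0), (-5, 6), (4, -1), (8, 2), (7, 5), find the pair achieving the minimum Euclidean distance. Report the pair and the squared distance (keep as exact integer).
Pair = ((-2, 1), (-3, 0)); squared distance = 2

Compute all C(7, 2) = 21 pairwise squared distances (x_i − x_j)² + (y_i − y_j)². The minimum is 2, attained by the pair ((-2, 1), (-3, 0)).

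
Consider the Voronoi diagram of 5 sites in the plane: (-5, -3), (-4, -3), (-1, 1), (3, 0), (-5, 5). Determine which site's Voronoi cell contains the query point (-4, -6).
Nearest site = (-4, -3)

The Voronoi cell of site s contains exactly those query points closer to s than to any other site. Compute squared distances from q = (-4, -6) to each site:
  (-4 − -4)² + (-3 − -6)² = 9
  (-5 − -4)² + (-3 − -6)² = 10
  (-1 − -4)² + (1 − -6)² = 58
  (3 − -4)² + (0 − -6)² = 85
  (-5 − -4)² + (5 − -6)² = 122
Minimum is attained by (-4, -3), so q lies in its Voronoi cell.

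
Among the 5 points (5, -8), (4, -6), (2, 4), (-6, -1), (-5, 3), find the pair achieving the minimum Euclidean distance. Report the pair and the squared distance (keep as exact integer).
Pair = ((5, -8), (4, -6)); squared distance = 5

Compute all C(5, 2) = 10 pairwise squared distances (x_i − x_j)² + (y_i − y_j)². The minimum is 5, attained by the pair ((5, -8), (4, -6)).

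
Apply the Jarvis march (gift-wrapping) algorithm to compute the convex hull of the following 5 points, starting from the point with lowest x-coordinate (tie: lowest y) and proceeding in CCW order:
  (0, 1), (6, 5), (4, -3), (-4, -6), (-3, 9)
Hull (CCW) = [(-4, -6), (4, -3), (6, 5), (-3, 9)]

Jarvis march: at each step, from the current hull vertex p, select the next vertex q as the point such that every other point lies strictly to the left of (or on) the directed line p → q. (Equivalently: for every other point r, the cross product (q − p) × (r − p) ≥ 0.)
Starting point (lowest x, tie lowest y): (-4, -6). Wrap until returning to start. Resulting hull: (-4, -6), (4, -3), (6, 5), (-3, 9).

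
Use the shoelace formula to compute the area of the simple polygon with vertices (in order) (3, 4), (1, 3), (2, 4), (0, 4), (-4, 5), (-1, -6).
Area = 35

Shoelace formula: Area = (1/2) |Σ_i (x_i · y_{i+1} − x_{i+1} · y_i)| (indices mod n). Compute each cross term:
  (3)(3) − (1)(4) = 5
  (1)(4) − (2)(3) = -2
  (2)(4) − (0)(4) = 8
  (0)(5) − (-4)(4) = 16
  (-4)(-6) − (-1)(5) = 29
  (-1)(4) − (3)(-6) = 14
Sum = 70, so (signed) Area = 70/2 = 35, |Area| = 35.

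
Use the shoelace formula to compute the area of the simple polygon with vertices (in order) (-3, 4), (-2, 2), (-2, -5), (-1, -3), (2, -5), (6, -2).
Area = 36

Shoelace formula: Area = (1/2) |Σ_i (x_i · y_{i+1} − x_{i+1} · y_i)| (indices mod n). Compute each cross term:
  (-3)(2) − (-2)(4) = 2
  (-2)(-5) − (-2)(2) = 14
  (-2)(-3) − (-1)(-5) = 1
  (-1)(-5) − (2)(-3) = 11
  (2)(-2) − (6)(-5) = 26
  (6)(4) − (-3)(-2) = 18
Sum = 72, so (signed) Area = 72/2 = 36, |Area| = 36.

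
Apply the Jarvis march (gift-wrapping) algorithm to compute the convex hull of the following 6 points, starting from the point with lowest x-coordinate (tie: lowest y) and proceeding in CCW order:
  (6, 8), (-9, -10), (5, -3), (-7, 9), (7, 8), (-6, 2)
Hull (CCW) = [(-9, -10), (5, -3), (7, 8), (-7, 9)]

Jarvis march: at each step, from the current hull vertex p, select the next vertex q as the point such that every other point lies strictly to the left of (or on) the directed line p → q. (Equivalently: for every other point r, the cross product (q − p) × (r − p) ≥ 0.)
Starting point (lowest x, tie lowest y): (-9, -10). Wrap until returning to start. Resulting hull: (-9, -10), (5, -3), (7, 8), (-7, 9).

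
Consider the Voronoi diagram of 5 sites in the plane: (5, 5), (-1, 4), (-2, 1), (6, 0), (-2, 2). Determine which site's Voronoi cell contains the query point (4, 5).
Nearest site = (5, 5)

The Voronoi cell of site s contains exactly those query points closer to s than to any other site. Compute squared distances from q = (4, 5) to each site:
  (5 − 4)² + (5 − 5)² = 1
  (-1 − 4)² + (4 − 5)² = 26
  (6 − 4)² + (0 − 5)² = 29
  (-2 − 4)² + (2 − 5)² = 45
  (-2 − 4)² + (1 − 5)² = 52
Minimum is attained by (5, 5), so q lies in its Voronoi cell.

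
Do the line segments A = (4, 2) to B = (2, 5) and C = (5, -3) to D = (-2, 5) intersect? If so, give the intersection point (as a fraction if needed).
No (intersection of containing lines falls outside at least one segment)

Parametrize and solve: t = -27/5, s = -7/5. At least one of these is outside [0, 1], so the segments do not intersect.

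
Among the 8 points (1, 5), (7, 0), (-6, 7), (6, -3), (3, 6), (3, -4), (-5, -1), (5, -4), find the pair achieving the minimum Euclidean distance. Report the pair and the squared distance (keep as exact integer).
Pair = ((6, -3), (5, -4)); squared distance = 2

Compute all C(8, 2) = 28 pairwise squared distances (x_i − x_j)² + (y_i − y_j)². The minimum is 2, attained by the pair ((6, -3), (5, -4)).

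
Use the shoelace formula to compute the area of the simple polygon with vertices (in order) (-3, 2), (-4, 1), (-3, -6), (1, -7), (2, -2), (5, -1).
Area = 43

Shoelace formula: Area = (1/2) |Σ_i (x_i · y_{i+1} − x_{i+1} · y_i)| (indices mod n). Compute each cross term:
  (-3)(1) − (-4)(2) = 5
  (-4)(-6) − (-3)(1) = 27
  (-3)(-7) − (1)(-6) = 27
  (1)(-2) − (2)(-7) = 12
  (2)(-1) − (5)(-2) = 8
  (5)(2) − (-3)(-1) = 7
Sum = 86, so (signed) Area = 86/2 = 43, |Area| = 43.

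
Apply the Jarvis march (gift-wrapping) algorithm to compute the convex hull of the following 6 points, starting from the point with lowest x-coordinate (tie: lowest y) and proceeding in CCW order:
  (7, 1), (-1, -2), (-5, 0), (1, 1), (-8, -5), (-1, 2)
Hull (CCW) = [(-8, -5), (7, 1), (-1, 2), (-5, 0)]

Jarvis march: at each step, from the current hull vertex p, select the next vertex q as the point such that every other point lies strictly to the left of (or on) the directed line p → q. (Equivalently: for every other point r, the cross product (q − p) × (r − p) ≥ 0.)
Starting point (lowest x, tie lowest y): (-8, -5). Wrap until returning to start. Resulting hull: (-8, -5), (7, 1), (-1, 2), (-5, 0).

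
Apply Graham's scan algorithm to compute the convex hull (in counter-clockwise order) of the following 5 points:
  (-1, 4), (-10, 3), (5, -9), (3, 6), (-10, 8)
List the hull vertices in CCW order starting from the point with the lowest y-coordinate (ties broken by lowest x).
Hull (CCW) = [(5, -9), (3, 6), (-10, 8), (-10, 3)]

Graham scan procedure:
  1. Find the pivot p₀ = point with lowest y (tie → lowest x): (5, -9).
  2. Sort the remaining points by polar angle around p₀.
  3. Walk through sorted points, maintaining a stack; pop the top while the last three entries make a non-left turn (cross product ≤ 0).
  4. Final stack is the convex hull in CCW order: (5, -9), (3, 6), (-10, 8), (-10, 3).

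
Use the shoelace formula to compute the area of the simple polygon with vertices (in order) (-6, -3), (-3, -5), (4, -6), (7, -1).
Area = 35

Shoelace formula: Area = (1/2) |Σ_i (x_i · y_{i+1} − x_{i+1} · y_i)| (indices mod n). Compute each cross term:
  (-6)(-5) − (-3)(-3) = 21
  (-3)(-6) − (4)(-5) = 38
  (4)(-1) − (7)(-6) = 38
  (7)(-3) − (-6)(-1) = -27
Sum = 70, so (signed) Area = 70/2 = 35, |Area| = 35.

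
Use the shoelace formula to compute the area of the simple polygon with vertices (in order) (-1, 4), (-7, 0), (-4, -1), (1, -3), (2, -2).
Area = 29

Shoelace formula: Area = (1/2) |Σ_i (x_i · y_{i+1} − x_{i+1} · y_i)| (indices mod n). Compute each cross term:
  (-1)(0) − (-7)(4) = 28
  (-7)(-1) − (-4)(0) = 7
  (-4)(-3) − (1)(-1) = 13
  (1)(-2) − (2)(-3) = 4
  (2)(4) − (-1)(-2) = 6
Sum = 58, so (signed) Area = 58/2 = 29, |Area| = 29.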